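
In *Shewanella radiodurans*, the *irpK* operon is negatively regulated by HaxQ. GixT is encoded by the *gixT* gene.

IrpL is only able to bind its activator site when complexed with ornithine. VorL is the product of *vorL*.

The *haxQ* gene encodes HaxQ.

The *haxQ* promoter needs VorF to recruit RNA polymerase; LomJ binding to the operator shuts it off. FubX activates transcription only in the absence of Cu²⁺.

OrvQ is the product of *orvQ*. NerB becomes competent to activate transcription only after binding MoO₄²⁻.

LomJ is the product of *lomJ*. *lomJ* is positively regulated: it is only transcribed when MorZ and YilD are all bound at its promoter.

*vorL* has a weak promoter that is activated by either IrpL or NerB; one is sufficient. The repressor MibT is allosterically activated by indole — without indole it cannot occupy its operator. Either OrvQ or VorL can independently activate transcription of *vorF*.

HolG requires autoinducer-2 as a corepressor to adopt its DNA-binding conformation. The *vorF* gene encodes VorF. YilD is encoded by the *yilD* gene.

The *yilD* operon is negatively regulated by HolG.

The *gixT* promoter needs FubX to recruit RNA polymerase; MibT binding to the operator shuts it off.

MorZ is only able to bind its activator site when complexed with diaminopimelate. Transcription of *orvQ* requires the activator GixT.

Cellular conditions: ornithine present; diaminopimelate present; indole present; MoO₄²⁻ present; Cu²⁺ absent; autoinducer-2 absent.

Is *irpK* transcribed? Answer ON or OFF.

Indole is present, so MibT is active.
Cu²⁺ is absent, so FubX is active.
With repressor MibT bound, *gixT* is not transcribed.
So GixT is not produced.
Required activator GixT is absent, so *orvQ* is not transcribed.
So OrvQ is not produced.
Ornithine is present, so IrpL is active.
MoO₄²⁻ is present, so NerB is active.
Activator IrpL is present, so *vorL* is transcribed.
So VorL is produced and active.
Activator VorL is present, so *vorF* is transcribed.
So VorF is produced and active.
Diaminopimelate is present, so MorZ is active.
Autoinducer-2 is absent, so HolG is inactive.
With no repressor bound, *yilD* is transcribed.
So YilD is produced and active.
No repressor is bound and MorZ and YilD are active, so *lomJ* is transcribed.
So LomJ is produced and active.
With repressor LomJ bound, *haxQ* is not transcribed.
So HaxQ is not produced.
With no repressor bound, *irpK* is transcribed.

ON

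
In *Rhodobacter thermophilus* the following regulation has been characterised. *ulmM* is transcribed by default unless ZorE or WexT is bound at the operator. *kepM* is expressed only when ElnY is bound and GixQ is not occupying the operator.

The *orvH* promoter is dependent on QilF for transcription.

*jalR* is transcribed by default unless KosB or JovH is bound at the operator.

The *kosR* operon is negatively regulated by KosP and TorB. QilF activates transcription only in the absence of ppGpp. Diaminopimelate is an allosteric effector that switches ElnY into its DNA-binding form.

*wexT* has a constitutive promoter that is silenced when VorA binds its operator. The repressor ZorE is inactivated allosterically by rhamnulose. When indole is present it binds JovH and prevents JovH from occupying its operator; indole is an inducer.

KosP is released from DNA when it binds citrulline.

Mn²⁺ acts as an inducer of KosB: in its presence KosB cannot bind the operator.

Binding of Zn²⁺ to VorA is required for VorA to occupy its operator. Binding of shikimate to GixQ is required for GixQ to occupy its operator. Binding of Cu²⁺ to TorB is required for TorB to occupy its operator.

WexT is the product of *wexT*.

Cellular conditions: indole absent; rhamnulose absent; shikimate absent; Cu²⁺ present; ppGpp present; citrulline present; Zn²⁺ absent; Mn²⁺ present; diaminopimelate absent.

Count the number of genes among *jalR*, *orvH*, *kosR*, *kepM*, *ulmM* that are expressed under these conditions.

Mn²⁺ is present, so KosB is inactive.
Indole is absent, so JovH is active.
With repressor JovH bound, *jalR* is not transcribed.
→ *jalR* is OFF.
ppGpp is present, so QilF is inactive.
Required activator QilF is absent, so *orvH* is not transcribed.
→ *orvH* is OFF.
Citrulline is present, so KosP is inactive.
Cu²⁺ is present, so TorB is active.
With repressor TorB bound, *kosR* is not transcribed.
→ *kosR* is OFF.
Shikimate is absent, so GixQ is inactive.
Diaminopimelate is absent, so ElnY is inactive.
Required activator ElnY is absent, so *kepM* is not transcribed.
→ *kepM* is OFF.
Rhamnulose is absent, so ZorE is active.
Zn²⁺ is absent, so VorA is inactive.
With no repressor bound, *wexT* is transcribed.
So WexT is produced and active.
With repressor ZorE bound, *ulmM* is not transcribed.
→ *ulmM* is OFF.
0 of the 5 genes are transcribed.

0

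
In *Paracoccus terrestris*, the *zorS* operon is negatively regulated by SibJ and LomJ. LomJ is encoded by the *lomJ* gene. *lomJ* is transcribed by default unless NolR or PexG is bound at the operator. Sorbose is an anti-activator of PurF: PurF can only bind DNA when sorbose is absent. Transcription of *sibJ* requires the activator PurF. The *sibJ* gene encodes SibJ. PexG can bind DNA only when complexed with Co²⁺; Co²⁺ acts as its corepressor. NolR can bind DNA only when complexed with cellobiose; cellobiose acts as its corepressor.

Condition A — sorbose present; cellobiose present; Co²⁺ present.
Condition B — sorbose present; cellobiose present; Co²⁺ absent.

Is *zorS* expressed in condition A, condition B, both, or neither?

Condition A:
Sorbose is present, so PurF is inactive.
Required activator PurF is absent, so *sibJ* is not transcribed.
So SibJ is not produced.
Cellobiose is present, so NolR is active.
Co²⁺ is present, so PexG is active.
With repressor NolR bound, *lomJ* is not transcribed.
So LomJ is not produced.
With no repressor bound, *zorS* is transcribed.
→ *zorS* is ON in A.
Condition B:
Sorbose is present, so PurF is inactive.
Required activator PurF is absent, so *sibJ* is not transcribed.
So SibJ is not produced.
Cellobiose is present, so NolR is active.
Co²⁺ is absent, so PexG is inactive.
With repressor NolR bound, *lomJ* is not transcribed.
So LomJ is not produced.
With no repressor bound, *zorS* is transcribed.
→ *zorS* is ON in B.

both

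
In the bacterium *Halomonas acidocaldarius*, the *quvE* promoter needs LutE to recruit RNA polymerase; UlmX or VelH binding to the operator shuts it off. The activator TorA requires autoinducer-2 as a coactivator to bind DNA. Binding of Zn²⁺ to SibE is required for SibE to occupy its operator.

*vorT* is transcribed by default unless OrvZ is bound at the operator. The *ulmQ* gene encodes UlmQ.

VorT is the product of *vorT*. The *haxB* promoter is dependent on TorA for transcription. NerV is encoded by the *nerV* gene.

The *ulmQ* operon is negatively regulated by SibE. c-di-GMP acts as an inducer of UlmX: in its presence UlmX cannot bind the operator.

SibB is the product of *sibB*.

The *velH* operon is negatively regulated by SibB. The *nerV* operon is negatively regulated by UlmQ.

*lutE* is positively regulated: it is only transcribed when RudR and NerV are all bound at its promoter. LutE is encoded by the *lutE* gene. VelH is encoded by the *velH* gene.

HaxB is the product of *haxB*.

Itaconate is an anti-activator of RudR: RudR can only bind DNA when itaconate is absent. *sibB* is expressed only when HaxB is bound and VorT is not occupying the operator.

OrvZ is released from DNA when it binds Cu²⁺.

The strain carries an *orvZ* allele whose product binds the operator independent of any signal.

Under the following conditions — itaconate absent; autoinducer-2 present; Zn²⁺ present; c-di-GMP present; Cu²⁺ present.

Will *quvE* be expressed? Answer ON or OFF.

ON

c-di-GMP is present, so UlmX is inactive.
Autoinducer-2 is present, so TorA is active.
No repressor is bound and TorA is active, so *haxB* is transcribed.
So HaxB is produced and active.
OrvZ is constitutively active in this strain.
With repressor OrvZ bound, *vorT* is not transcribed.
So VorT is not produced.
No repressor is bound and HaxB is active, so *sibB* is transcribed.
So SibB is produced and active.
With repressor SibB bound, *velH* is not transcribed.
So VelH is not produced.
Itaconate is absent, so RudR is active.
Zn²⁺ is present, so SibE is active.
With repressor SibE bound, *ulmQ* is not transcribed.
So UlmQ is not produced.
With no repressor bound, *nerV* is transcribed.
So NerV is produced and active.
No repressor is bound and RudR and NerV are active, so *lutE* is transcribed.
So LutE is produced and active.
No repressor is bound and LutE is active, so *quvE* is transcribed.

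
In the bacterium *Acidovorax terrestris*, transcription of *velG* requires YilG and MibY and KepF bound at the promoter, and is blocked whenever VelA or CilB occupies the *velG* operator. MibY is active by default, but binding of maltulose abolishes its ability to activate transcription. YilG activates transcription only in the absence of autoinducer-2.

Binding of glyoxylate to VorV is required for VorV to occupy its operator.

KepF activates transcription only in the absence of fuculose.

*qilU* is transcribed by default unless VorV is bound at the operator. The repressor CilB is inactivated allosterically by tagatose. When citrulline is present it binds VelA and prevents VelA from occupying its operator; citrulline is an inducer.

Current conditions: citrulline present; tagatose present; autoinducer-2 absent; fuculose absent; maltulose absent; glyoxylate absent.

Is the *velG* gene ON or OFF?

ON

Autoinducer-2 is absent, so YilG is active.
Citrulline is present, so VelA is inactive.
Tagatose is present, so CilB is inactive.
Maltulose is absent, so MibY is active.
Fuculose is absent, so KepF is active.
No repressor is bound and YilG and MibY and KepF are active, so *velG* is transcribed.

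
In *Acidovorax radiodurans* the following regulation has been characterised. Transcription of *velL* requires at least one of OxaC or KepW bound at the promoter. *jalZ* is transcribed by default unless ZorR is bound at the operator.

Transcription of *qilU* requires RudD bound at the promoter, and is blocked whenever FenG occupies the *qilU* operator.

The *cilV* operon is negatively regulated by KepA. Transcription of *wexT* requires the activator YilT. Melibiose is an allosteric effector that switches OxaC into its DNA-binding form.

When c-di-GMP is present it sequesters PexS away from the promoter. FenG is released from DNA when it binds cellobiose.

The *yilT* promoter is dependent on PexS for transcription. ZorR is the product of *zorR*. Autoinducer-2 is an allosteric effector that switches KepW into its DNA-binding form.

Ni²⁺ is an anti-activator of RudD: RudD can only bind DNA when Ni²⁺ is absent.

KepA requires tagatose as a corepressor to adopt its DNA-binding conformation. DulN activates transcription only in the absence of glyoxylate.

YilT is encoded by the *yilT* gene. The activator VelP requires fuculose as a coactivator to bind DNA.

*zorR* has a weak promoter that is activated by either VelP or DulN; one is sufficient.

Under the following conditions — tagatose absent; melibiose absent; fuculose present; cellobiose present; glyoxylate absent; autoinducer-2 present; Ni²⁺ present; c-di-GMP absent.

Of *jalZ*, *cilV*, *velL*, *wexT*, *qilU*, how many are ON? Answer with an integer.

Fuculose is present, so VelP is active.
Glyoxylate is absent, so DulN is active.
Activator VelP is present, so *zorR* is transcribed.
So ZorR is produced and active.
With repressor ZorR bound, *jalZ* is not transcribed.
→ *jalZ* is OFF.
Tagatose is absent, so KepA is inactive.
With no repressor bound, *cilV* is transcribed.
→ *cilV* is ON.
Melibiose is absent, so OxaC is inactive.
Autoinducer-2 is present, so KepW is active.
Activator KepW is present, so *velL* is transcribed.
→ *velL* is ON.
c-di-GMP is absent, so PexS is active.
No repressor is bound and PexS is active, so *yilT* is transcribed.
So YilT is produced and active.
No repressor is bound and YilT is active, so *wexT* is transcribed.
→ *wexT* is ON.
Ni²⁺ is present, so RudD is inactive.
Cellobiose is present, so FenG is inactive.
Required activator RudD is absent, so *qilU* is not transcribed.
→ *qilU* is OFF.
3 of the 5 genes are transcribed.

3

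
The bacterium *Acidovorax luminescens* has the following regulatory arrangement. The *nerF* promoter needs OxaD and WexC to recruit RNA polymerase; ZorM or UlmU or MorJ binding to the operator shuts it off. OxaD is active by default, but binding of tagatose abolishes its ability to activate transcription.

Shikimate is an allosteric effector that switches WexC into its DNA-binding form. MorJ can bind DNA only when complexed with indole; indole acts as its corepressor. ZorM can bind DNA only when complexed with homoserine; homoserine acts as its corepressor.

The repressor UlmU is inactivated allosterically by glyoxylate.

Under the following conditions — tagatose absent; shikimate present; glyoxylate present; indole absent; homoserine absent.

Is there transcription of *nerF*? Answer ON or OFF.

ON

Homoserine is absent, so ZorM is inactive.
Glyoxylate is present, so UlmU is inactive.
Tagatose is absent, so OxaD is active.
Shikimate is present, so WexC is active.
Indole is absent, so MorJ is inactive.
No repressor is bound and OxaD and WexC are active, so *nerF* is transcribed.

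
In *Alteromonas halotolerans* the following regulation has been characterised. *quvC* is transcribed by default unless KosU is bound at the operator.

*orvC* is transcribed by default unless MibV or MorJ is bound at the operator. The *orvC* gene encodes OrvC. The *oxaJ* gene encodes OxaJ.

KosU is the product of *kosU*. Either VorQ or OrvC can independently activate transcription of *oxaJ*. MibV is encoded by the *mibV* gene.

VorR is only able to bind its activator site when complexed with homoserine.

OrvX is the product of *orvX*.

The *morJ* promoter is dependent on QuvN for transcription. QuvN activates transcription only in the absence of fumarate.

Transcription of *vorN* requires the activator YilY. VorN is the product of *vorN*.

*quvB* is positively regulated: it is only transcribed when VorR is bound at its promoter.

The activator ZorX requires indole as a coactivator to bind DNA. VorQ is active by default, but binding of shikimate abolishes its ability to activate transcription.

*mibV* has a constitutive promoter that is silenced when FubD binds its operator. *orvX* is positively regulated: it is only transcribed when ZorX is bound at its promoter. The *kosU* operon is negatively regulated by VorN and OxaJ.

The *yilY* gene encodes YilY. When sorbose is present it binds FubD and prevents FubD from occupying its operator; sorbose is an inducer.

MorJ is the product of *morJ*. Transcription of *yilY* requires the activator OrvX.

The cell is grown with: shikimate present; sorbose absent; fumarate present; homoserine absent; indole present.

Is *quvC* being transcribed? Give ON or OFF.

Indole is present, so ZorX is active.
No repressor is bound and ZorX is active, so *orvX* is transcribed.
So OrvX is produced and active.
No repressor is bound and OrvX is active, so *yilY* is transcribed.
So YilY is produced and active.
No repressor is bound and YilY is active, so *vorN* is transcribed.
So VorN is produced and active.
Shikimate is present, so VorQ is inactive.
Sorbose is absent, so FubD is active.
With repressor FubD bound, *mibV* is not transcribed.
So MibV is not produced.
Fumarate is present, so QuvN is inactive.
Required activator QuvN is absent, so *morJ* is not transcribed.
So MorJ is not produced.
With no repressor bound, *orvC* is transcribed.
So OrvC is produced and active.
Activator OrvC is present, so *oxaJ* is transcribed.
So OxaJ is produced and active.
With repressor VorN bound, *kosU* is not transcribed.
So KosU is not produced.
With no repressor bound, *quvC* is transcribed.

ON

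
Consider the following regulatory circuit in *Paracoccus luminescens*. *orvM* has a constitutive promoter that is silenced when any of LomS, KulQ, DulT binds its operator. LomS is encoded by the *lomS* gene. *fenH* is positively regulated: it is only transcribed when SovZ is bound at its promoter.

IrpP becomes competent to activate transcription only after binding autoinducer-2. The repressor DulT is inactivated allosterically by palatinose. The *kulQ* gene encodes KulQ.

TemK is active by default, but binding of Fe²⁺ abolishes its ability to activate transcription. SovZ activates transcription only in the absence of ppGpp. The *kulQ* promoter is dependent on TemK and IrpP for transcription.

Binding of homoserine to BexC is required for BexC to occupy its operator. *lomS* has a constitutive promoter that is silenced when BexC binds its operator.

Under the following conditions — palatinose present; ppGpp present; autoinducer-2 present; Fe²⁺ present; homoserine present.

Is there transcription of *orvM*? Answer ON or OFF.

Homoserine is present, so BexC is active.
With repressor BexC bound, *lomS* is not transcribed.
So LomS is not produced.
Fe²⁺ is present, so TemK is inactive.
Autoinducer-2 is present, so IrpP is active.
Required activator TemK is absent, so *kulQ* is not transcribed.
So KulQ is not produced.
Palatinose is present, so DulT is inactive.
With no repressor bound, *orvM* is transcribed.

ON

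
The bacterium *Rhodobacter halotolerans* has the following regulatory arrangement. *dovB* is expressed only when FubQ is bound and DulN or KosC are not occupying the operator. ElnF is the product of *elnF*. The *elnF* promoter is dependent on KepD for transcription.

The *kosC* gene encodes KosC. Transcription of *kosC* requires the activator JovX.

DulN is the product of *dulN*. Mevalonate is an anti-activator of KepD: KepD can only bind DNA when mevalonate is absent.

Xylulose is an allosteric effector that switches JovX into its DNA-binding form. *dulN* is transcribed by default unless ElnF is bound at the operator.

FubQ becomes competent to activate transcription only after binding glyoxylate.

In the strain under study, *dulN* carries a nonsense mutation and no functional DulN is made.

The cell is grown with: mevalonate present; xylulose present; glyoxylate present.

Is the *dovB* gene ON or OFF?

Glyoxylate is present, so FubQ is active.
DulN is non-functional in this strain, so it has no effect.
Xylulose is present, so JovX is active.
No repressor is bound and JovX is active, so *kosC* is transcribed.
So KosC is produced and active.
With repressor KosC bound, *dovB* is not transcribed.

OFF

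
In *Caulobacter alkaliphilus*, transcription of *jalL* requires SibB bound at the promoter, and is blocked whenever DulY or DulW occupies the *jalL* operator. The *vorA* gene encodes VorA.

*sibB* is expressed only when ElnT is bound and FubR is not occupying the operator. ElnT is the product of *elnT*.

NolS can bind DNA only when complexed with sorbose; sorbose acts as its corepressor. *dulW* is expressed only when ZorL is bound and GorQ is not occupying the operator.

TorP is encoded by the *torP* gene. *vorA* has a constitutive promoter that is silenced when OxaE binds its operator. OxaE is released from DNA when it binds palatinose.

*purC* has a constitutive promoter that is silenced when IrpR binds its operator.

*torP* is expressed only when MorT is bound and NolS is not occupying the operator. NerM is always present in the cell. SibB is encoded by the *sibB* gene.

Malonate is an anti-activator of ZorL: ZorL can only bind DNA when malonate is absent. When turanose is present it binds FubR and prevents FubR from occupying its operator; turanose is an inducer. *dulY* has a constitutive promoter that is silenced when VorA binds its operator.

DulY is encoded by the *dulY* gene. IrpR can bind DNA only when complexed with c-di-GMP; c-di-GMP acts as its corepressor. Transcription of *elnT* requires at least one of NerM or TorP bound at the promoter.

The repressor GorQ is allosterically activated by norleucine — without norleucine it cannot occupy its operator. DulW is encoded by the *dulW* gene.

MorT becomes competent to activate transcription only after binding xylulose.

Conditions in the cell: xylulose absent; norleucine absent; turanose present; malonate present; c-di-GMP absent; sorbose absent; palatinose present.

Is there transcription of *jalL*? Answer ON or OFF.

ON

NerM is produced constitutively and is active.
Xylulose is absent, so MorT is inactive.
Sorbose is absent, so NolS is inactive.
Required activator MorT is absent, so *torP* is not transcribed.
So TorP is not produced.
Activator NerM is present, so *elnT* is transcribed.
So ElnT is produced and active.
Turanose is present, so FubR is inactive.
No repressor is bound and ElnT is active, so *sibB* is transcribed.
So SibB is produced and active.
Palatinose is present, so OxaE is inactive.
With no repressor bound, *vorA* is transcribed.
So VorA is produced and active.
With repressor VorA bound, *dulY* is not transcribed.
So DulY is not produced.
Norleucine is absent, so GorQ is inactive.
Malonate is present, so ZorL is inactive.
Required activator ZorL is absent, so *dulW* is not transcribed.
So DulW is not produced.
No repressor is bound and SibB is active, so *jalL* is transcribed.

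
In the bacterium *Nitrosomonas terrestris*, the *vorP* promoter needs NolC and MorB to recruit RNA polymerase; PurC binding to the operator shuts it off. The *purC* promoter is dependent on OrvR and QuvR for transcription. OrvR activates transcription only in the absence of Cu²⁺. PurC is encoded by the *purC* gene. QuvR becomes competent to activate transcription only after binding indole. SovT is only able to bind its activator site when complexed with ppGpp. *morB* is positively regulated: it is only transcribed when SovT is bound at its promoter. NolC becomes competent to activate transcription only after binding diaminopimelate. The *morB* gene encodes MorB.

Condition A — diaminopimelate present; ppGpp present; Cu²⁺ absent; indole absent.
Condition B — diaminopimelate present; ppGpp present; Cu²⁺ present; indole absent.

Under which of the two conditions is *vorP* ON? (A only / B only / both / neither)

Condition A:
Diaminopimelate is present, so NolC is active.
ppGpp is present, so SovT is active.
No repressor is bound and SovT is active, so *morB* is transcribed.
So MorB is produced and active.
Cu²⁺ is absent, so OrvR is active.
Indole is absent, so QuvR is inactive.
Required activator QuvR is absent, so *purC* is not transcribed.
So PurC is not produced.
No repressor is bound and NolC and MorB are active, so *vorP* is transcribed.
→ *vorP* is ON in A.
Condition B:
Diaminopimelate is present, so NolC is active.
ppGpp is present, so SovT is active.
No repressor is bound and SovT is active, so *morB* is transcribed.
So MorB is produced and active.
Cu²⁺ is present, so OrvR is inactive.
Indole is absent, so QuvR is inactive.
Required activator OrvR is absent, so *purC* is not transcribed.
So PurC is not produced.
No repressor is bound and NolC and MorB are active, so *vorP* is transcribed.
→ *vorP* is ON in B.

both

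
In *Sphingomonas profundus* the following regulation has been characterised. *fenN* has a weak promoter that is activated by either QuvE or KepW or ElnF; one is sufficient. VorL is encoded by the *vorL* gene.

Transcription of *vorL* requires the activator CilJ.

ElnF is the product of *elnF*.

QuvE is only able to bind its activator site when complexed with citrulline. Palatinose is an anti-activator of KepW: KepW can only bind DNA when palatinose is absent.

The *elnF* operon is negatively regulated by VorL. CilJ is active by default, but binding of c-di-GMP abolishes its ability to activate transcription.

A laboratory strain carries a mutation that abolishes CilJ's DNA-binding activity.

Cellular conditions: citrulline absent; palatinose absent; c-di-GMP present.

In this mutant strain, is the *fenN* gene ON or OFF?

ON

Citrulline is absent, so QuvE is inactive.
Palatinose is absent, so KepW is active.
CilJ is non-functional in this strain, so it has no effect.
Required activator CilJ is absent, so *vorL* is not transcribed.
So VorL is not produced.
With no repressor bound, *elnF* is transcribed.
So ElnF is produced and active.
Activator KepW is present, so *fenN* is transcribed.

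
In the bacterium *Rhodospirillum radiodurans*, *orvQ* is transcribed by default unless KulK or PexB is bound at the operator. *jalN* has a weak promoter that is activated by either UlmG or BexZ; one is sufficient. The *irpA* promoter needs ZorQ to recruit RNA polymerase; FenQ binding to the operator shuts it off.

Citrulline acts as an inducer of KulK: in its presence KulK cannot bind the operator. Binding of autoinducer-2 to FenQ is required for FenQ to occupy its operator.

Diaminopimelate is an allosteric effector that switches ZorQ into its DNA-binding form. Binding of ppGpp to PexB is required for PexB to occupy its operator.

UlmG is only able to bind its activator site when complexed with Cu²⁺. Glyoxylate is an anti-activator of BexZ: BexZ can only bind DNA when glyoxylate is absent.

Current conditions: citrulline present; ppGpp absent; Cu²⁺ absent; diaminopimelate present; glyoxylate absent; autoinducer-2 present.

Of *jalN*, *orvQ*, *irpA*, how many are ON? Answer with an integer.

Cu²⁺ is absent, so UlmG is inactive.
Glyoxylate is absent, so BexZ is active.
Activator BexZ is present, so *jalN* is transcribed.
→ *jalN* is ON.
Citrulline is present, so KulK is inactive.
ppGpp is absent, so PexB is inactive.
With no repressor bound, *orvQ* is transcribed.
→ *orvQ* is ON.
Autoinducer-2 is present, so FenQ is active.
Diaminopimelate is present, so ZorQ is active.
With repressor FenQ bound, *irpA* is not transcribed.
→ *irpA* is OFF.
2 of the 3 genes are transcribed.

2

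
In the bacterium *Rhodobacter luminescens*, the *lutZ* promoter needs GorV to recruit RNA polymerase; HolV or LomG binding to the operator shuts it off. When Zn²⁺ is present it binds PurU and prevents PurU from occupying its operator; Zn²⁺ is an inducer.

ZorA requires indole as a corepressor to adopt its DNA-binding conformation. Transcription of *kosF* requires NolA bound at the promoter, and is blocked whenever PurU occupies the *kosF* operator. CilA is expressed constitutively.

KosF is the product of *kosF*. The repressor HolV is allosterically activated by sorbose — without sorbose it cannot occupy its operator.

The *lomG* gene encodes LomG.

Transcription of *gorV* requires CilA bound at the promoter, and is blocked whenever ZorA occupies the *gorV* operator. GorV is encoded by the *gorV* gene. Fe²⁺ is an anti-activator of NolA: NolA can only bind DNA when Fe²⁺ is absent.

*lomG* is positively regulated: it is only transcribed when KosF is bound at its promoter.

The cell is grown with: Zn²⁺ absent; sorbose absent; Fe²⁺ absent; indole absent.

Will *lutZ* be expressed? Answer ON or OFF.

ON

Indole is absent, so ZorA is inactive.
CilA is produced constitutively and is active.
No repressor is bound and CilA is active, so *gorV* is transcribed.
So GorV is produced and active.
Sorbose is absent, so HolV is inactive.
Fe²⁺ is absent, so NolA is active.
Zn²⁺ is absent, so PurU is active.
With repressor PurU bound, *kosF* is not transcribed.
So KosF is not produced.
Required activator KosF is absent, so *lomG* is not transcribed.
So LomG is not produced.
No repressor is bound and GorV is active, so *lutZ* is transcribed.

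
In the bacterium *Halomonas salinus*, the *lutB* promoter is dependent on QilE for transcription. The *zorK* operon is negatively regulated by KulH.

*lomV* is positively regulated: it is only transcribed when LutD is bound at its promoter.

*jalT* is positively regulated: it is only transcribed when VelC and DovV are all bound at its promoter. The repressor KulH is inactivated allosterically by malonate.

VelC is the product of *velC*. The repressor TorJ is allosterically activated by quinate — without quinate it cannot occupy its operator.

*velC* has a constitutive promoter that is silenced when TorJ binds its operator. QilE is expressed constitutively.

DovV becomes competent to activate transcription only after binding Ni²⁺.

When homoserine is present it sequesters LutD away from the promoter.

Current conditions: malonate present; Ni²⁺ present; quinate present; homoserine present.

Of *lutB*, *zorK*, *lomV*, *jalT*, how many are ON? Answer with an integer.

2

QilE is produced constitutively and is active.
No repressor is bound and QilE is active, so *lutB* is transcribed.
→ *lutB* is ON.
Malonate is present, so KulH is inactive.
With no repressor bound, *zorK* is transcribed.
→ *zorK* is ON.
Homoserine is present, so LutD is inactive.
Required activator LutD is absent, so *lomV* is not transcribed.
→ *lomV* is OFF.
Quinate is present, so TorJ is active.
With repressor TorJ bound, *velC* is not transcribed.
So VelC is not produced.
Ni²⁺ is present, so DovV is active.
Required activator VelC is absent, so *jalT* is not transcribed.
→ *jalT* is OFF.
2 of the 4 genes are transcribed.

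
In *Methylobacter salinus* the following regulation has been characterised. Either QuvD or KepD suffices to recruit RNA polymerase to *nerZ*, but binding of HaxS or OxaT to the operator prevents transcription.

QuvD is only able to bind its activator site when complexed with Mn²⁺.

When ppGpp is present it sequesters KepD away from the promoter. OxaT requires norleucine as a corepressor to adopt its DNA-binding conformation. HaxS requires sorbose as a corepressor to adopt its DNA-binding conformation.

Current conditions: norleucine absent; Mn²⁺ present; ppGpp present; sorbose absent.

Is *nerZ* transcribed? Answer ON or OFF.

Sorbose is absent, so HaxS is inactive.
Mn²⁺ is present, so QuvD is active.
ppGpp is present, so KepD is inactive.
Norleucine is absent, so OxaT is inactive.
Activator QuvD is present, so *nerZ* is transcribed.

ON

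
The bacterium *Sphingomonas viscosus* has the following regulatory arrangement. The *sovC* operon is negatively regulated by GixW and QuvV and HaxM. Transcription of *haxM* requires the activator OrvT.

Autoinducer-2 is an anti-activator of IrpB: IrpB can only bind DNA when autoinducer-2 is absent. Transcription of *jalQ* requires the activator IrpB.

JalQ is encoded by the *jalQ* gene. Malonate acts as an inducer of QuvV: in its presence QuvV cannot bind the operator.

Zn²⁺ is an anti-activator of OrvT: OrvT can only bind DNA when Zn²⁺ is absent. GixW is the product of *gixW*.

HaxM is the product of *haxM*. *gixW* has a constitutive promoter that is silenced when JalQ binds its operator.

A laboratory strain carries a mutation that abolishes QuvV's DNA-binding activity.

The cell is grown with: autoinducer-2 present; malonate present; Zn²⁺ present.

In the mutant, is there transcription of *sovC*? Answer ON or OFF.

OFF

Autoinducer-2 is present, so IrpB is inactive.
Required activator IrpB is absent, so *jalQ* is not transcribed.
So JalQ is not produced.
With no repressor bound, *gixW* is transcribed.
So GixW is produced and active.
QuvV is non-functional in this strain, so it has no effect.
Zn²⁺ is present, so OrvT is inactive.
Required activator OrvT is absent, so *haxM* is not transcribed.
So HaxM is not produced.
With repressor GixW bound, *sovC* is not transcribed.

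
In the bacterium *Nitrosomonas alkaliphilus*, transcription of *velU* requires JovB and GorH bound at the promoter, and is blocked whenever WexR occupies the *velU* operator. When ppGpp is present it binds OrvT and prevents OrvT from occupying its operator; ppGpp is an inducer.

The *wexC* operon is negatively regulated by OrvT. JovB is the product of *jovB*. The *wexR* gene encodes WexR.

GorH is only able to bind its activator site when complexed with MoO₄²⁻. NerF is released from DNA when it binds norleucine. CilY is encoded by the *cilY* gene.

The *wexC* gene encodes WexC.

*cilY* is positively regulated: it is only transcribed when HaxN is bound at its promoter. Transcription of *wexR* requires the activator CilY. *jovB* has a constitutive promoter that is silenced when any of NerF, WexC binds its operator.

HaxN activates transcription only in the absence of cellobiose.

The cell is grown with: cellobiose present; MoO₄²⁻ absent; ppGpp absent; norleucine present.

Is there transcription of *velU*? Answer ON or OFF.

Cellobiose is present, so HaxN is inactive.
Required activator HaxN is absent, so *cilY* is not transcribed.
So CilY is not produced.
Required activator CilY is absent, so *wexR* is not transcribed.
So WexR is not produced.
Norleucine is present, so NerF is inactive.
ppGpp is absent, so OrvT is active.
With repressor OrvT bound, *wexC* is not transcribed.
So WexC is not produced.
With no repressor bound, *jovB* is transcribed.
So JovB is produced and active.
MoO₄²⁻ is absent, so GorH is inactive.
Required activator GorH is absent, so *velU* is not transcribed.

OFF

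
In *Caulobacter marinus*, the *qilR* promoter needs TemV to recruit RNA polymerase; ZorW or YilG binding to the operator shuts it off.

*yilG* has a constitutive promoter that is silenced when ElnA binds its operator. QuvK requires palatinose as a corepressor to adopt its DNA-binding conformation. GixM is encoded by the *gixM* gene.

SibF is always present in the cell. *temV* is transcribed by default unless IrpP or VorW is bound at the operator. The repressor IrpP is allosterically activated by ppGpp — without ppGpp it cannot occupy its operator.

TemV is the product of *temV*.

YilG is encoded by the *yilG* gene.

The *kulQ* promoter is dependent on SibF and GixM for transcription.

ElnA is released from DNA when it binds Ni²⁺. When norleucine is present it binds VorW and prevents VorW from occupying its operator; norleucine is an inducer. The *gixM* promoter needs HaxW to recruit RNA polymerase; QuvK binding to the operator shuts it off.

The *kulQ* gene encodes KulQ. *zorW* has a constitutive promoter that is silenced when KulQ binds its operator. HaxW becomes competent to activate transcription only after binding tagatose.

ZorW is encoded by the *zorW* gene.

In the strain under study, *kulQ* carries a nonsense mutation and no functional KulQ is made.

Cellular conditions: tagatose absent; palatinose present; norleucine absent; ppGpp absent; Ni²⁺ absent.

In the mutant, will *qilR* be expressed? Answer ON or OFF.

KulQ is non-functional in this strain, so it has no effect.
With no repressor bound, *zorW* is transcribed.
So ZorW is produced and active.
Ni²⁺ is absent, so ElnA is active.
With repressor ElnA bound, *yilG* is not transcribed.
So YilG is not produced.
ppGpp is absent, so IrpP is inactive.
Norleucine is absent, so VorW is active.
With repressor VorW bound, *temV* is not transcribed.
So TemV is not produced.
With repressor ZorW bound, *qilR* is not transcribed.

OFF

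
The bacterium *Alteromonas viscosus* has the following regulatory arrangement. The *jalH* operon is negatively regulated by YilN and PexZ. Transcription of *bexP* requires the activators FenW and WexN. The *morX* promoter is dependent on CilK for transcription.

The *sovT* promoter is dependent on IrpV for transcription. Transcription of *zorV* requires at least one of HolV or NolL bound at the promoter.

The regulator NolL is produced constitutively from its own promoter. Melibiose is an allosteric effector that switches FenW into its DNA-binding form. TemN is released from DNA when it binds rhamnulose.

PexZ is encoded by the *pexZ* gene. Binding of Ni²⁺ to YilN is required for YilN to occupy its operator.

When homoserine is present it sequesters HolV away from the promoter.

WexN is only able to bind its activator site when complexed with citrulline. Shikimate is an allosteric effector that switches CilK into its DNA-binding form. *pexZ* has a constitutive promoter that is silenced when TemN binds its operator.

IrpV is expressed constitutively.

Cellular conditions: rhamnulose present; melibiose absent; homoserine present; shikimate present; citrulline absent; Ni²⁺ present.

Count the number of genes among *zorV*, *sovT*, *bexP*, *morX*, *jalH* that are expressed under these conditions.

Homoserine is present, so HolV is inactive.
NolL is produced constitutively and is active.
Activator NolL is present, so *zorV* is transcribed.
→ *zorV* is ON.
IrpV is produced constitutively and is active.
No repressor is bound and IrpV is active, so *sovT* is transcribed.
→ *sovT* is ON.
Melibiose is absent, so FenW is inactive.
Citrulline is absent, so WexN is inactive.
Required activator FenW is absent, so *bexP* is not transcribed.
→ *bexP* is OFF.
Shikimate is present, so CilK is active.
No repressor is bound and CilK is active, so *morX* is transcribed.
→ *morX* is ON.
Ni²⁺ is present, so YilN is active.
Rhamnulose is present, so TemN is inactive.
With no repressor bound, *pexZ* is transcribed.
So PexZ is produced and active.
With repressor YilN bound, *jalH* is not transcribed.
→ *jalH* is OFF.
3 of the 5 genes are transcribed.

3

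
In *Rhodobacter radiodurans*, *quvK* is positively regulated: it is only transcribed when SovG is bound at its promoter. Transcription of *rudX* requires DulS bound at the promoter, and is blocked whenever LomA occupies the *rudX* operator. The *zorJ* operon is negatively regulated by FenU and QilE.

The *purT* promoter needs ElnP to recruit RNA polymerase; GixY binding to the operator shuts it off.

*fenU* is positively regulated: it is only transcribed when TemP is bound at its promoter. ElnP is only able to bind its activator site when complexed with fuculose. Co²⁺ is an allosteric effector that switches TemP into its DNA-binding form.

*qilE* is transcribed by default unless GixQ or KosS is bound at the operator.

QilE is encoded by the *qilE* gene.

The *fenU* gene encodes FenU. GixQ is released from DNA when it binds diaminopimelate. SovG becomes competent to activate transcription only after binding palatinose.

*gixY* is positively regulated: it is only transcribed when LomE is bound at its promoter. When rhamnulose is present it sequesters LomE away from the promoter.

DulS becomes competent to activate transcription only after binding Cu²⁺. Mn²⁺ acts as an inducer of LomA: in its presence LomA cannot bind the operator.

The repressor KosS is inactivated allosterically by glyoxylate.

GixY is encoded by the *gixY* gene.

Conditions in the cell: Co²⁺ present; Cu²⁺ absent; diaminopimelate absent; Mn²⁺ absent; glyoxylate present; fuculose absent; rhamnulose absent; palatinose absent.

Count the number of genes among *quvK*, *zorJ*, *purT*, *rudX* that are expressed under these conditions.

Palatinose is absent, so SovG is inactive.
Required activator SovG is absent, so *quvK* is not transcribed.
→ *quvK* is OFF.
Co²⁺ is present, so TemP is active.
No repressor is bound and TemP is active, so *fenU* is transcribed.
So FenU is produced and active.
Diaminopimelate is absent, so GixQ is active.
Glyoxylate is present, so KosS is inactive.
With repressor GixQ bound, *qilE* is not transcribed.
So QilE is not produced.
With repressor FenU bound, *zorJ* is not transcribed.
→ *zorJ* is OFF.
Rhamnulose is absent, so LomE is active.
No repressor is bound and LomE is active, so *gixY* is transcribed.
So GixY is produced and active.
Fuculose is absent, so ElnP is inactive.
With repressor GixY bound, *purT* is not transcribed.
→ *purT* is OFF.
Mn²⁺ is absent, so LomA is active.
Cu²⁺ is absent, so DulS is inactive.
With repressor LomA bound, *rudX* is not transcribed.
→ *rudX* is OFF.
0 of the 4 genes are transcribed.

0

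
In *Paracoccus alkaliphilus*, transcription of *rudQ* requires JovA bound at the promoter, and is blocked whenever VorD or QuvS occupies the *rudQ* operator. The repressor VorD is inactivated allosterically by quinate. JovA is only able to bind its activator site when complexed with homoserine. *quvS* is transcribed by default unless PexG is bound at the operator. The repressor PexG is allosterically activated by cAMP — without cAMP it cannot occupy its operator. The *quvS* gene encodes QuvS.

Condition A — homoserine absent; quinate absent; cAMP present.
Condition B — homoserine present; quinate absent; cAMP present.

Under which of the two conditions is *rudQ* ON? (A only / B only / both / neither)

Condition A:
Homoserine is absent, so JovA is inactive.
Quinate is absent, so VorD is active.
cAMP is present, so PexG is active.
With repressor PexG bound, *quvS* is not transcribed.
So QuvS is not produced.
With repressor VorD bound, *rudQ* is not transcribed.
→ *rudQ* is OFF in A.
Condition B:
Homoserine is present, so JovA is active.
Quinate is absent, so VorD is active.
cAMP is present, so PexG is active.
With repressor PexG bound, *quvS* is not transcribed.
So QuvS is not produced.
With repressor VorD bound, *rudQ* is not transcribed.
→ *rudQ* is OFF in B.

neither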